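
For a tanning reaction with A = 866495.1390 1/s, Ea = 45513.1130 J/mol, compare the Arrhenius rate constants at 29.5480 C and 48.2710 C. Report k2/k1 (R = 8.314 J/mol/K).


T1 = 29.5480 + 273.15 = 302.6980 K; T2 = 48.2710 + 273.15 = 321.4210 K
k1 = A * exp(-Ea/(R*T1)) = 866495.1390 * exp(-45513.1130/(8.314*302.6980)) = 0.0121221 1/s
k2 = A * exp(-Ea/(R*T2)) = 866495.1390 * exp(-45513.1130/(8.314*321.4210)) = 0.0347608 1/s
k2/k1 = 0.0347608 / 0.0121221 = 2.8676


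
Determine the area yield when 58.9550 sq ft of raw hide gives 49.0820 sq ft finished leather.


Formula: Yield = finished / raw * 100
Substituting: Yield = 49.0820 / 58.9550 * 100
Result: 83.2533 %


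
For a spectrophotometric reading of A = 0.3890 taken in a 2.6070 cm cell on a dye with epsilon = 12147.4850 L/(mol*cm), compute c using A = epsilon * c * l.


Formula: c = A / (epsilon * l)
Substituting: c = 0.3890 / (12147.4850 * 2.6070)
Result: 1.2284e-05 mol/L


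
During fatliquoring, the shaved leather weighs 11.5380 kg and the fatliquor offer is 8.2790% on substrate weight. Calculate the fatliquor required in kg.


Formula: Fat = substrate * pct / 100
Substituting: Fat = 11.5380 * 8.2790 / 100
Result: 0.9552 kg


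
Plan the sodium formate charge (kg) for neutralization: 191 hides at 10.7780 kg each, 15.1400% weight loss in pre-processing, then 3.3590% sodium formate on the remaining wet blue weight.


Total_raw = N * avg_wt = 191 * 10.7780 = 2058.5980 kg
Substrate = Total_raw * (1 - loss/100) = 2058.5980 * (1 - 15.1400/100) = 1746.9263 kg
Neutralizer = Substrate * pct / 100 = 1746.9263 * 3.3590 / 100 = 58.6793 kg


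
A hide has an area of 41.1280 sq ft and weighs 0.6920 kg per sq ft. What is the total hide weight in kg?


Formula: Weight = area * weight_per_sqft
Substituting: Weight = 41.1280 * 0.6920
Result: 28.4606 kg


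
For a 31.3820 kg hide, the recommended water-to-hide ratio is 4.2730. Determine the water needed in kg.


Formula: Water = hide_weight * ratio
Substituting: Water = 31.3820 * 4.2730
Result: 134.0953 kg


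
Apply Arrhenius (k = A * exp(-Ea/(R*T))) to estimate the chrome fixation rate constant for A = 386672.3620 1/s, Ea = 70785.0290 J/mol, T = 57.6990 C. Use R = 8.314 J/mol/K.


T_K = T_C + 273.15 = 57.6990 + 273.15 = 330.8490 K
exponent = -Ea / (R * T_K) = -70785.0290 / (8.314 * 330.8490) = -25.7337
k = A * exp(exponent) = 386672.3620 * exp(-25.7337) = 2.5784e-06 1/s


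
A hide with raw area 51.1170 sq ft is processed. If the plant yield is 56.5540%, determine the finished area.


Formula: finished = raw * yield / 100
Substituting: finished = 51.1170 * 56.5540 / 100
Result: 28.9087 sq ft


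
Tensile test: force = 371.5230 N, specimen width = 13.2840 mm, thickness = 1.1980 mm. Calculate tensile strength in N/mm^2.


Formula: TS = force / (width * thickness)
Substituting: TS = 371.5230 / (13.2840 * 1.1980)
Result: 23.3453 N/mm^2


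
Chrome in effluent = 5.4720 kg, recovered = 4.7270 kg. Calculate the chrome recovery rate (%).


Formula: Recovery = recovered / input * 100
Substituting: Recovery = 4.7270 / 5.4720 * 100
Result: 86.3852 %


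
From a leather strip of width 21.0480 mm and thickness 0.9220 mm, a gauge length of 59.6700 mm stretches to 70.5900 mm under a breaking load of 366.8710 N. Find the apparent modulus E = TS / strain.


TS = F / (w * t) = 366.8710 / (21.0480 * 0.9220) = 18.9048 N/mm^2
strain = (Lf - L0) / L0 = (70.5900 - 59.6700) / 59.6700 = 0.1830
E = TS / strain = 18.9048 / 0.1830 = 103.3011 N/mm^2


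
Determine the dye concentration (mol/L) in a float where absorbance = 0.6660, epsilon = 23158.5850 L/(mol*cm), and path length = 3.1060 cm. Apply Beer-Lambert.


Formula: c = A / (epsilon * l)
Substituting: c = 0.6660 / (23158.5850 * 3.1060)
Result: 9.2589e-06 mol/L


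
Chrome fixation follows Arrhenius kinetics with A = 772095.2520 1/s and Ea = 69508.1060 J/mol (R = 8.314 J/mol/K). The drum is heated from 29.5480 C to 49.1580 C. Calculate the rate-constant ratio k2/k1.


T1 = 29.5480 + 273.15 = 302.6980 K; T2 = 49.1580 + 273.15 = 322.3080 K
k1 = A * exp(-Ea/(R*T1)) = 772095.2520 * exp(-69508.1060/(8.314*302.6980)) = 7.8104e-07 1/s
k2 = A * exp(-Ea/(R*T2)) = 772095.2520 * exp(-69508.1060/(8.314*322.3080)) = 4.1925e-06 1/s
k2/k1 = 4.1925e-06 / 7.8104e-07 = 5.3679


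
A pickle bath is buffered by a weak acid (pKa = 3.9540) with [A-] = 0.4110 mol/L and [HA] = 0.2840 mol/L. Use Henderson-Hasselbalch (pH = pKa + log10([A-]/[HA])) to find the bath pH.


ratio = [A-] / [HA] = 0.4110 / 0.2840 = 1.4472
log10(ratio) = 0.1605
pH = pKa + log10(ratio) = 3.9540 + 0.1605 = 4.1145


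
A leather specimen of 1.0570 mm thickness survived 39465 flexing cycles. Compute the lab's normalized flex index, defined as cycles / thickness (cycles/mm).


Formula: Index = cycles / thickness
Substituting: Index = 39465 / 1.0570
Result: 37336.8023 cycles/mm


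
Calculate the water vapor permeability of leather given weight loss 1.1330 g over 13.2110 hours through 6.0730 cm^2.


Formula: WVP = loss / (area * time)
Substituting: WVP = 1.1330 / (6.0730 * 13.2110)
Result: 0.0141218 g/(cm^2*hr)


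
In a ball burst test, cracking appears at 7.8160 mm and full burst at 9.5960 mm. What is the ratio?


Formula: Ratio = crack / burst
Substituting: Ratio = 7.8160 / 9.5960
Result: 0.8145


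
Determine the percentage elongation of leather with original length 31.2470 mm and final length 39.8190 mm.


Formula: Elongation = (Lf - L0) / L0 * 100
Substituting: Elongation = (39.8190 - 31.2470) / 31.2470 * 100
Result: 27.4330 %


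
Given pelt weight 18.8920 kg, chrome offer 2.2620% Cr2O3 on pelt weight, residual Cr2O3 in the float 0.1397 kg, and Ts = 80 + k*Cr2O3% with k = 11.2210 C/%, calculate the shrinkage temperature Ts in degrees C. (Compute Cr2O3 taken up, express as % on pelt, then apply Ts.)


Offered = pelt * offer_pct / 100 = 18.8920 * 2.2620 / 100 = 0.4273 kg
Uptake = offered - residual = 0.4273 - 0.1397 = 0.2876 kg
Cr2O3% on pelt = uptake / pelt * 100 = 0.2876 / 18.8920 * 100 = 1.5225 %
Ts = 80 + k * Cr2O3% = 80 + 11.2210 * 1.5225 = 97.0843 C


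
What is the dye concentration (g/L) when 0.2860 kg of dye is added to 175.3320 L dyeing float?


Formula: Conc = dye_mass(kg) / volume(L) * 1000
Substituting: Conc = 0.2860 / 175.3320 * 1000
Result: 1.6312 g/L


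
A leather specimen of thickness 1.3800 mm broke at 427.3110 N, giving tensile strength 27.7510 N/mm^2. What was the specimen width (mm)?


Formula: w = F / (TS * t)
Substituting: w = 427.3110 / (27.7510 * 1.3800)
Result: 11.1580 mm


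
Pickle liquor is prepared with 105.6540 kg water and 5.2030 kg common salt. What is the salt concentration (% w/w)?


Formula: Conc = salt / (water + salt) * 100
Substituting: Conc = 5.2030 / (105.6540 + 5.2030) * 100
Result: 4.6934 %


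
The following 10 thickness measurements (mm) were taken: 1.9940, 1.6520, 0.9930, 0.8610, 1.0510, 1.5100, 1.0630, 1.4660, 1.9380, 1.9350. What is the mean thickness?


Formula: Average = sum / n
Substituting: Average = 14.4630 / 10
Result: 1.4463 mm


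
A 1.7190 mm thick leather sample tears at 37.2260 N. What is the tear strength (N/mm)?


Formula: Tear strength = force / thickness
Substituting: Tear strength = 37.2260 / 1.7190
Result: 21.6556 N/mm


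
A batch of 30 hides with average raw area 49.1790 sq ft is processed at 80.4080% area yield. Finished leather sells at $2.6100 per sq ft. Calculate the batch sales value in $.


Raw_total = N * avg_area = 30 * 49.1790 = 1475.3700 sq ft
Finished = Raw_total * yield / 100 = 1475.3700 * 80.4080 / 100 = 1186.3155 sq ft
Value = Finished * price = 1186.3155 * 2.6100 = 3096.2835 $


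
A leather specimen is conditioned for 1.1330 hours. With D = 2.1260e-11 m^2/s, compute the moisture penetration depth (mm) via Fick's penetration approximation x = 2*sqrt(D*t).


t = 1.1330 hr * 3600 = 4078.8000 s
D * t = 2.1260e-11 * 4078.8000 = 8.6715e-08
x = 2 * sqrt(D*t) = 2 * sqrt(8.6715e-08) = 5.8895e-04 m = 0.5889 mm


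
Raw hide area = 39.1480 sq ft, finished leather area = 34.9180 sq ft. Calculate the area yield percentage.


Formula: Yield = finished / raw * 100
Substituting: Yield = 34.9180 / 39.1480 * 100
Result: 89.1949 %


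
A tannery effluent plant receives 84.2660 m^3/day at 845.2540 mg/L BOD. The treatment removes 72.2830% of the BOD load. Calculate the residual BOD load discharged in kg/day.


Load_in = volume * conc / 1000 = 84.2660 * 845.2540 / 1000 = 71.2262 kg/day
Removed = Load_in * eff / 100 = 71.2262 * 72.2830 / 100 = 51.4844 kg/day
Load_out = Load_in - Removed = 71.2262 - 51.4844 = 19.7418 kg/day


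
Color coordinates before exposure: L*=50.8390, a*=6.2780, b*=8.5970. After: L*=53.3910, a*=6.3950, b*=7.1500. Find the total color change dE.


dL = 2.5520, da = 0.1170, db = -1.4470
dE = sqrt(2.5520^2 + 0.1170^2 + (-1.4470)^2) = 2.9360


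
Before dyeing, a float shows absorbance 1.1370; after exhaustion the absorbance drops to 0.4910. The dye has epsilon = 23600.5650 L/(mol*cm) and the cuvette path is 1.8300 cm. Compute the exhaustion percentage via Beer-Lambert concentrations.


c_initial = A_i / (epsilon * l) = 1.1370 / (23600.5650 * 1.8300) = 2.6326e-05 mol/L
c_final = A_f / (epsilon * l) = 0.4910 / (23600.5650 * 1.8300) = 1.1369e-05 mol/L
Exhaustion = (c_initial - c_final) / c_initial * 100 = (2.6326e-05 - 1.1369e-05) / 2.6326e-05 * 100 = 56.8162 %


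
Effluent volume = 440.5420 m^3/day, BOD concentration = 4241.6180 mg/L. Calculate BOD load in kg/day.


Formula: BOD_load = volume * conc / 1000
Substituting: BOD_load = 440.5420 * 4241.6180 / 1000
Result: 1868.6109 kg/day


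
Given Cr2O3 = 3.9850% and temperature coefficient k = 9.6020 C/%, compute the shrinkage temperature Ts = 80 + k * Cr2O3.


Formula: Ts = 80 + k * Cr2O3
Substituting: Ts = 80 + 9.6020 * 3.9850
Result: 118.2640 C


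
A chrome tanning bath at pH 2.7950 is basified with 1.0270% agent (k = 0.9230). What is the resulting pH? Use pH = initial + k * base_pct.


Formula: pH_final = pH_initial + k * base_pct
Substituting: pH_final = 2.7950 + 0.9230 * 1.0270
Result: 3.7429


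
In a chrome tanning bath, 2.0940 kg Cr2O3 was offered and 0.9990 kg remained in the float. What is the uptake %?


Formula: Uptake = (offered - residual) / offered * 100
Substituting: Uptake = (2.0940 - 0.9990) / 2.0940 * 100
Result: 52.2923 %


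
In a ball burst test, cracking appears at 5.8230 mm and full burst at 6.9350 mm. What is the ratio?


Formula: Ratio = crack / burst
Substituting: Ratio = 5.8230 / 6.9350
Result: 0.8397


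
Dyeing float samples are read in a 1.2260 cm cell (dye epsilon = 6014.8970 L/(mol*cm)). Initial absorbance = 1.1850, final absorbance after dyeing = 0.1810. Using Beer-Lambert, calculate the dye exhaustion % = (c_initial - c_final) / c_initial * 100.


c_initial = A_i / (epsilon * l) = 1.1850 / (6014.8970 * 1.2260) = 1.6069e-04 mol/L
c_final = A_f / (epsilon * l) = 0.1810 / (6014.8970 * 1.2260) = 2.4545e-05 mol/L
Exhaustion = (c_initial - c_final) / c_initial * 100 = (1.6069e-04 - 2.4545e-05) / 1.6069e-04 * 100 = 84.7257 %


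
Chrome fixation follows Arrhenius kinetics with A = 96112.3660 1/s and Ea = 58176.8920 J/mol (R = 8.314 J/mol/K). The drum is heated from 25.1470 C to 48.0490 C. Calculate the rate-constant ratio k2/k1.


T1 = 25.1470 + 273.15 = 298.2970 K; T2 = 48.0490 + 273.15 = 321.1990 K
k1 = A * exp(-Ea/(R*T1)) = 96112.3660 * exp(-58176.8920/(8.314*298.2970)) = 6.2386e-06 1/s
k2 = A * exp(-Ea/(R*T2)) = 96112.3660 * exp(-58176.8920/(8.314*321.1990)) = 3.3226e-05 1/s
k2/k1 = 3.3226e-05 / 6.2386e-06 = 5.3260


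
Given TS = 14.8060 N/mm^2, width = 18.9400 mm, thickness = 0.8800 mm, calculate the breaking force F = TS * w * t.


Formula: F = TS * w * t
Substituting: F = 14.8060 * 18.9400 * 0.8800
Result: 246.7746 N


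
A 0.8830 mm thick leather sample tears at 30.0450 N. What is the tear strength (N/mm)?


Formula: Tear strength = force / thickness
Substituting: Tear strength = 30.0450 / 0.8830
Result: 34.0260 N/mm


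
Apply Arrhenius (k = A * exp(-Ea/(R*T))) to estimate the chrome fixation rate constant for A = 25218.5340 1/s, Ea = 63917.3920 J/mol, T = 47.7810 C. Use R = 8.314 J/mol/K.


T_K = T_C + 273.15 = 47.7810 + 273.15 = 320.9310 K
exponent = -Ea / (R * T_K) = -63917.3920 / (8.314 * 320.9310) = -23.9551
k = A * exp(exponent) = 25218.5340 * exp(-23.9551) = 9.9579e-07 1/s


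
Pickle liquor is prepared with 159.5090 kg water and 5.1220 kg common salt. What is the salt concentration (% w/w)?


Formula: Conc = salt / (water + salt) * 100
Substituting: Conc = 5.1220 / (159.5090 + 5.1220) * 100
Result: 3.1112 %


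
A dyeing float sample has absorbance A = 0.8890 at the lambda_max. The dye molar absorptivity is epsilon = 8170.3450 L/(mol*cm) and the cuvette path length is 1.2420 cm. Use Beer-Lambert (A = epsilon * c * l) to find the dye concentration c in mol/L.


Formula: c = A / (epsilon * l)
Substituting: c = 0.8890 / (8170.3450 * 1.2420)
Result: 8.7607e-05 mol/L


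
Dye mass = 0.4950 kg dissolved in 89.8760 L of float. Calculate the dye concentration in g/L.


Formula: Conc = dye_mass(kg) / volume(L) * 1000
Substituting: Conc = 0.4950 / 89.8760 * 1000
Result: 5.5076 g/L


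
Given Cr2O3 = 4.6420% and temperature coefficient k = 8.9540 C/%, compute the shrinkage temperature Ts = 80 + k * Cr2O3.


Formula: Ts = 80 + k * Cr2O3
Substituting: Ts = 80 + 8.9540 * 4.6420
Result: 121.5645 C


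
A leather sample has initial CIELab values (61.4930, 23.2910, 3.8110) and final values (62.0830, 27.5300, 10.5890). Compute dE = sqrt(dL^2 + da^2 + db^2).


dL = 0.5900, da = 4.2390, db = 6.7780
dE = sqrt(0.5900^2 + 4.2390^2 + 6.7780^2) = 8.0161


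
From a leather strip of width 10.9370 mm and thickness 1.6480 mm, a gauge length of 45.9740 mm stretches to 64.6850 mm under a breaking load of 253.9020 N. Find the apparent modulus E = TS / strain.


TS = F / (w * t) = 253.9020 / (10.9370 * 1.6480) = 14.0867 N/mm^2
strain = (Lf - L0) / L0 = (64.6850 - 45.9740) / 45.9740 = 0.4070
E = TS / strain = 14.0867 / 0.4070 = 34.6119 N/mm^2


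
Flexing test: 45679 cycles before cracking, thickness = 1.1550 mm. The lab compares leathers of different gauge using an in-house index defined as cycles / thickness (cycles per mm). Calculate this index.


Formula: Index = cycles / thickness
Substituting: Index = 45679 / 1.1550
Result: 39548.9177 cycles/mm


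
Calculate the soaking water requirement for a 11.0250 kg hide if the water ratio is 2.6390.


Formula: Water = hide_weight * ratio
Substituting: Water = 11.0250 * 2.6390
Result: 29.0950 kg


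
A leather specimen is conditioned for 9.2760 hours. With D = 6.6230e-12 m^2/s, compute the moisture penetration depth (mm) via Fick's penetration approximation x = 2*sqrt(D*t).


t = 9.2760 hr * 3600 = 33393.6000 s
D * t = 6.6230e-12 * 33393.6000 = 2.2117e-07
x = 2 * sqrt(D*t) = 2 * sqrt(2.2117e-07) = 9.4057e-04 m = 0.9406 mm


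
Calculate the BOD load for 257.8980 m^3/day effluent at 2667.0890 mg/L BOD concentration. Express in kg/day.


Formula: BOD_load = volume * conc / 1000
Substituting: BOD_load = 257.8980 * 2667.0890 / 1000
Result: 687.8369 kg/day


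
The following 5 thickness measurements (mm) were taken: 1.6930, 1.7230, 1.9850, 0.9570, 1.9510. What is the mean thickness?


Formula: Average = sum / n
Substituting: Average = 8.3090 / 5
Result: 1.6618 mm


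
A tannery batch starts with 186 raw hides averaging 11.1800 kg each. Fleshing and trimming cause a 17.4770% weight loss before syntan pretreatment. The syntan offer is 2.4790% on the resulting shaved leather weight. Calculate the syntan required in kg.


Total_raw = N * avg_wt = 186 * 11.1800 = 2079.4800 kg
Substrate = Total_raw * (1 - loss/100) = 2079.4800 * (1 - 17.4770/100) = 1716.0493 kg
Syntan = Substrate * pct / 100 = 1716.0493 * 2.4790 / 100 = 42.5409 kg


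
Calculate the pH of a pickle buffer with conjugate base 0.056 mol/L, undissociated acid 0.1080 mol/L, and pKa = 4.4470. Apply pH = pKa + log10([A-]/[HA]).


ratio = [A-] / [HA] = 0.056 / 0.1080 = 0.5185
log10(ratio) = -0.2852
pH = pKa + log10(ratio) = 4.4470 - 0.2852 = 4.1618


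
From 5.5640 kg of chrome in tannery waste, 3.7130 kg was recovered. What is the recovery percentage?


Formula: Recovery = recovered / input * 100
Substituting: Recovery = 3.7130 / 5.5640 * 100
Result: 66.7326 %


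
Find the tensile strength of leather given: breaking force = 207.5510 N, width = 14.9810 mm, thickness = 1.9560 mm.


Formula: TS = force / (width * thickness)
Substituting: TS = 207.5510 / (14.9810 * 1.9560)
Result: 7.0830 N/mm^2


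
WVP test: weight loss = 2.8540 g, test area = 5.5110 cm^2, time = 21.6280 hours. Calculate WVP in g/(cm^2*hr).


Formula: WVP = loss / (area * time)
Substituting: WVP = 2.8540 / (5.5110 * 21.6280)
Result: 0.0239446 g/(cm^2*hr)


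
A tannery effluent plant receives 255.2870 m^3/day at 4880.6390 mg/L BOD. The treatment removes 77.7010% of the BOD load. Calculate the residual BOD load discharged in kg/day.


Load_in = volume * conc / 1000 = 255.2870 * 4880.6390 / 1000 = 1245.9637 kg/day
Removed = Load_in * eff / 100 = 1245.9637 * 77.7010 / 100 = 968.1262 kg/day
Load_out = Load_in - Removed = 1245.9637 - 968.1262 = 277.8374 kg/day


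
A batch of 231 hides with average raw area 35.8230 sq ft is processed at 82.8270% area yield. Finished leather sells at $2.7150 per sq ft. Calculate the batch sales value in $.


Raw_total = N * avg_area = 231 * 35.8230 = 8275.1130 sq ft
Finished = Raw_total * yield / 100 = 8275.1130 * 82.8270 / 100 = 6854.0278 sq ft
Value = Finished * price = 6854.0278 * 2.7150 = 18608.6856 $


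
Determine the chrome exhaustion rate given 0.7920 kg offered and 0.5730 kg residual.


Formula: Uptake = (offered - residual) / offered * 100
Substituting: Uptake = (0.7920 - 0.5730) / 0.7920 * 100
Result: 27.6515 %


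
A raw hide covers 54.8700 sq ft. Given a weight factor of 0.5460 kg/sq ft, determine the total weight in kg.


Formula: Weight = area * weight_per_sqft
Substituting: Weight = 54.8700 * 0.5460
Result: 29.9590 kg


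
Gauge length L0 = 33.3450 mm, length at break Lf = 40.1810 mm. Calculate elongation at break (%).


Formula: Elongation = (Lf - L0) / L0 * 100
Substituting: Elongation = (40.1810 - 33.3450) / 33.3450 * 100
Result: 20.5008 %


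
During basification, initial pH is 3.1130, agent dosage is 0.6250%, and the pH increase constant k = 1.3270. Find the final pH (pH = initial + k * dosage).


Formula: pH_final = pH_initial + k * base_pct
Substituting: pH_final = 3.1130 + 1.3270 * 0.6250
Result: 3.9424


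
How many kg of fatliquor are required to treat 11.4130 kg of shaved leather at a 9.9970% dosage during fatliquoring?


Formula: Fat = substrate * pct / 100
Substituting: Fat = 11.4130 * 9.9970 / 100
Result: 1.1410 kg


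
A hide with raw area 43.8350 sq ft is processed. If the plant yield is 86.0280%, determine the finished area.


Formula: finished = raw * yield / 100
Substituting: finished = 43.8350 * 86.0280 / 100
Result: 37.7104 sq ft


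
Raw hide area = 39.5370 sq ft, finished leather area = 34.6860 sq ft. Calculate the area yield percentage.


Formula: Yield = finished / raw * 100
Substituting: Yield = 34.6860 / 39.5370 * 100
Result: 87.7305 %


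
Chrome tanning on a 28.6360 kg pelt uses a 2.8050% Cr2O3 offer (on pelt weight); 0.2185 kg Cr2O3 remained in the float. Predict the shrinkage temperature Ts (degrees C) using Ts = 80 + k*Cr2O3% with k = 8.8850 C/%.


Offered = pelt * offer_pct / 100 = 28.6360 * 2.8050 / 100 = 0.8032 kg
Uptake = offered - residual = 0.8032 - 0.2185 = 0.5847 kg
Cr2O3% on pelt = uptake / pelt * 100 = 0.5847 / 28.6360 * 100 = 2.0420 %
Ts = 80 + k * Cr2O3% = 80 + 8.8850 * 2.0420 = 98.1429 C


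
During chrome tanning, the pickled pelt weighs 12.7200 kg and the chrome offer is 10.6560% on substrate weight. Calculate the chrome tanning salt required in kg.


Formula: Chrome = substrate * pct / 100
Substituting: Chrome = 12.7200 * 10.6560 / 100
Result: 1.3554 kg


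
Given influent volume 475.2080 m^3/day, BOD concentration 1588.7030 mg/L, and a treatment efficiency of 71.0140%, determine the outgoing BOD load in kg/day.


Load_in = volume * conc / 1000 = 475.2080 * 1588.7030 / 1000 = 754.9644 kg/day
Removed = Load_in * eff / 100 = 754.9644 * 71.0140 / 100 = 536.1304 kg/day
Load_out = Load_in - Removed = 754.9644 - 536.1304 = 218.8340 kg/day


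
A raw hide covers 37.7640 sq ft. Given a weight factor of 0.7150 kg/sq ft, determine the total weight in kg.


Formula: Weight = area * weight_per_sqft
Substituting: Weight = 37.7640 * 0.7150
Result: 27.0013 kg


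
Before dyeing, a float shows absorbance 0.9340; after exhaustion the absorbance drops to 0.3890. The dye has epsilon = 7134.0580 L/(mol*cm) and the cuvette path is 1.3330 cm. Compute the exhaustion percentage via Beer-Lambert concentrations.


c_initial = A_i / (epsilon * l) = 0.9340 / (7134.0580 * 1.3330) = 9.8216e-05 mol/L
c_final = A_f / (epsilon * l) = 0.3890 / (7134.0580 * 1.3330) = 4.0906e-05 mol/L
Exhaustion = (c_initial - c_final) / c_initial * 100 = (9.8216e-05 - 4.0906e-05) / 9.8216e-05 * 100 = 58.3512 %


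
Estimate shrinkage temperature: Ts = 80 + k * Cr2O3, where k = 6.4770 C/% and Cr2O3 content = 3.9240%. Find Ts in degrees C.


Formula: Ts = 80 + k * Cr2O3
Substituting: Ts = 80 + 6.4770 * 3.9240
Result: 105.4157 C


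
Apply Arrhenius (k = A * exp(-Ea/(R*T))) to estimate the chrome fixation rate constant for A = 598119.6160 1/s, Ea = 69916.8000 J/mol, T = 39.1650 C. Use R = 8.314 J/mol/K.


T_K = T_C + 273.15 = 39.1650 + 273.15 = 312.3150 K
exponent = -Ea / (R * T_K) = -69916.8000 / (8.314 * 312.3150) = -26.9264
k = A * exp(exponent) = 598119.6160 * exp(-26.9264) = 1.2100e-06 1/s


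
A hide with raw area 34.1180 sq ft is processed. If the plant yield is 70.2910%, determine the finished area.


Formula: finished = raw * yield / 100
Substituting: finished = 34.1180 * 70.2910 / 100
Result: 23.9819 sq ft


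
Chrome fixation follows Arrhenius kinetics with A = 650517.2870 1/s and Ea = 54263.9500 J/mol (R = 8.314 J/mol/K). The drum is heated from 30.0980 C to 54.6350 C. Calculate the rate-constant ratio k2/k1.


T1 = 30.0980 + 273.15 = 303.2480 K; T2 = 54.6350 + 273.15 = 327.7850 K
k1 = A * exp(-Ea/(R*T1)) = 650517.2870 * exp(-54263.9500/(8.314*303.2480)) = 2.9236e-04 1/s
k2 = A * exp(-Ea/(R*T2)) = 650517.2870 * exp(-54263.9500/(8.314*327.7850)) = 0.00146433 1/s
k2/k1 = 0.00146433 / 2.9236e-04 = 5.0086


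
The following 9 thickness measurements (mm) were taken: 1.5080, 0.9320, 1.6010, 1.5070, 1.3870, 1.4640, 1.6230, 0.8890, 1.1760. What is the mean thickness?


Formula: Average = sum / n
Substituting: Average = 12.0870 / 9
Result: 1.3430 mm


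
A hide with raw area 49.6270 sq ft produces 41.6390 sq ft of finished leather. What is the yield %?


Formula: Yield = finished / raw * 100
Substituting: Yield = 41.6390 / 49.6270 * 100
Result: 83.9039 %


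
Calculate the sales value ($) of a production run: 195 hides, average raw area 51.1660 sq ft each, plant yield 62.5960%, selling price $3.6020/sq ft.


Raw_total = N * avg_area = 195 * 51.1660 = 9977.3700 sq ft
Finished = Raw_total * yield / 100 = 9977.3700 * 62.5960 / 100 = 6245.4345 sq ft
Value = Finished * price = 6245.4345 * 3.6020 = 22496.0552 $


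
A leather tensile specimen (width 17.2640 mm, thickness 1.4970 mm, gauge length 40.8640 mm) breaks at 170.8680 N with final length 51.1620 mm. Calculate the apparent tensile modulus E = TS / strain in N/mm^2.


TS = F / (w * t) = 170.8680 / (17.2640 * 1.4970) = 6.6115 N/mm^2
strain = (Lf - L0) / L0 = (51.1620 - 40.8640) / 40.8640 = 0.2520
E = TS / strain = 6.6115 / 0.2520 = 26.2353 N/mm^2


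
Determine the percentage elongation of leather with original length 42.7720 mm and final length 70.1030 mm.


Formula: Elongation = (Lf - L0) / L0 * 100
Substituting: Elongation = (70.1030 - 42.7720) / 42.7720 * 100
Result: 63.8993 %


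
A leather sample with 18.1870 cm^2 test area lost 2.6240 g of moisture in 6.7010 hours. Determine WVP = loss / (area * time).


Formula: WVP = loss / (area * time)
Substituting: WVP = 2.6240 / (18.1870 * 6.7010)
Result: 0.0215309 g/(cm^2*hr)


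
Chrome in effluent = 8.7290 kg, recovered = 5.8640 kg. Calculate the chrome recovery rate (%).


Formula: Recovery = recovered / input * 100
Substituting: Recovery = 5.8640 / 8.7290 * 100
Result: 67.1784 %


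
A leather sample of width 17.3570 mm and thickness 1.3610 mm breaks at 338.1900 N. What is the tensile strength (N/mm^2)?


Formula: TS = force / (width * thickness)
Substituting: TS = 338.1900 / (17.3570 * 1.3610)
Result: 14.3162 N/mm^2


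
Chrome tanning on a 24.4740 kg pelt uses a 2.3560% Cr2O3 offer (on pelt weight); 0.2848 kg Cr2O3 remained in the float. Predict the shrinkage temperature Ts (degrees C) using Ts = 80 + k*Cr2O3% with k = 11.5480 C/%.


Offered = pelt * offer_pct / 100 = 24.4740 * 2.3560 / 100 = 0.5766 kg
Uptake = offered - residual = 0.5766 - 0.2848 = 0.2918 kg
Cr2O3% on pelt = uptake / pelt * 100 = 0.2918 / 24.4740 * 100 = 1.1923 %
Ts = 80 + k * Cr2O3% = 80 + 11.5480 * 1.1923 = 93.7689 C


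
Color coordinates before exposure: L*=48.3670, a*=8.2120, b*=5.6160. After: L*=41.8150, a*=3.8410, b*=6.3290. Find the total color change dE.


dL = -6.5520, da = -4.3710, db = 0.7130
dE = sqrt((-6.5520)^2 + (-4.3710)^2 + 0.7130^2) = 7.9084


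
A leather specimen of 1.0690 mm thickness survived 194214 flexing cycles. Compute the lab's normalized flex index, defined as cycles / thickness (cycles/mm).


Formula: Index = cycles / thickness
Substituting: Index = 194214 / 1.0690
Result: 181678.2039 cycles/mm


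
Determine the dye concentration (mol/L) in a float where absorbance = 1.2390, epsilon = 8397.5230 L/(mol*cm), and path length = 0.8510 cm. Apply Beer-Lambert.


Formula: c = A / (epsilon * l)
Substituting: c = 1.2390 / (8397.5230 * 0.8510)
Result: 1.7338e-04 mol/L


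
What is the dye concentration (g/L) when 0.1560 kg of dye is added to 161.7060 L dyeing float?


Formula: Conc = dye_mass(kg) / volume(L) * 1000
Substituting: Conc = 0.1560 / 161.7060 * 1000
Result: 0.9647 g/L


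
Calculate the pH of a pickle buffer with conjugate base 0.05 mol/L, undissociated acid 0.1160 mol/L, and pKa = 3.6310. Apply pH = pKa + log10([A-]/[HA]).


ratio = [A-] / [HA] = 0.05 / 0.1160 = 0.4310
log10(ratio) = -0.3655
pH = pKa + log10(ratio) = 3.6310 - 0.3655 = 3.2655


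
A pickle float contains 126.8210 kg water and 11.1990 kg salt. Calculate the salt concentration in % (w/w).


Formula: Conc = salt / (water + salt) * 100
Substituting: Conc = 11.1990 / (126.8210 + 11.1990) * 100
Result: 8.1140 %


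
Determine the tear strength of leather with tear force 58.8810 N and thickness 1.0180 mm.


Formula: Tear strength = force / thickness
Substituting: Tear strength = 58.8810 / 1.0180
Result: 57.8399 N/mm


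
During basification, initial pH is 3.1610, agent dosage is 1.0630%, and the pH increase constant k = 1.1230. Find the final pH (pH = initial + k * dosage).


Formula: pH_final = pH_initial + k * base_pct
Substituting: pH_final = 3.1610 + 1.1230 * 1.0630
Result: 4.3547


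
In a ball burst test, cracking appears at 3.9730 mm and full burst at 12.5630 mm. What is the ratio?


Formula: Ratio = crack / burst
Substituting: Ratio = 3.9730 / 12.5630
Result: 0.3162


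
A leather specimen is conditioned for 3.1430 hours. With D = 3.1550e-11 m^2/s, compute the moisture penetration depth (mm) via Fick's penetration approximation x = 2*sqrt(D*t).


t = 3.1430 hr * 3600 = 11314.8000 s
D * t = 3.1550e-11 * 11314.8000 = 3.5698e-07
x = 2 * sqrt(D*t) = 2 * sqrt(3.5698e-07) = 0.00119496 m = 1.1950 mm


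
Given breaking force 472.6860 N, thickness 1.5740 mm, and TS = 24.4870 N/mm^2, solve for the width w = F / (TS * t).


Formula: w = F / (TS * t)
Substituting: w = 472.6860 / (24.4870 * 1.5740)
Result: 12.2640 mm


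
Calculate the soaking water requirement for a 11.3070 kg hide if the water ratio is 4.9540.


Formula: Water = hide_weight * ratio
Substituting: Water = 11.3070 * 4.9540
Result: 56.0149 kg


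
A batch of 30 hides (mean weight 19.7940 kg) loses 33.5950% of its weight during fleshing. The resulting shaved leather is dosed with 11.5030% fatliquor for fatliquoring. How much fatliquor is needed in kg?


Total_raw = N * avg_wt = 30 * 19.7940 = 593.8200 kg
Substrate = Total_raw * (1 - loss/100) = 593.8200 * (1 - 33.5950/100) = 394.3262 kg
Fat = Substrate * pct / 100 = 394.3262 * 11.5030 / 100 = 45.3593 kg


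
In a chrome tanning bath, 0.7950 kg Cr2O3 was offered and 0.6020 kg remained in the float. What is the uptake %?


Formula: Uptake = (offered - residual) / offered * 100
Substituting: Uptake = (0.7950 - 0.6020) / 0.7950 * 100
Result: 24.2767 %


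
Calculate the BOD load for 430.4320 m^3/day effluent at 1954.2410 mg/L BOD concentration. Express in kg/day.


Formula: BOD_load = volume * conc / 1000
Substituting: BOD_load = 430.4320 * 1954.2410 / 1000
Result: 841.1679 kg/day


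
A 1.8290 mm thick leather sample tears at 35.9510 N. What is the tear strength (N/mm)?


Formula: Tear strength = force / thickness
Substituting: Tear strength = 35.9510 / 1.8290
Result: 19.6561 N/mm


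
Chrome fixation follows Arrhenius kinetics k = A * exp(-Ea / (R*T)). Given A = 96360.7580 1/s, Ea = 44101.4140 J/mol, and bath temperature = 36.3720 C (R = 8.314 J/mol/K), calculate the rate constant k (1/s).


T_K = T_C + 273.15 = 36.3720 + 273.15 = 309.5220 K
exponent = -Ea / (R * T_K) = -44101.4140 / (8.314 * 309.5220) = -17.1376
k = A * exp(exponent) = 96360.7580 * exp(-17.1376) = 0.00347631 1/s


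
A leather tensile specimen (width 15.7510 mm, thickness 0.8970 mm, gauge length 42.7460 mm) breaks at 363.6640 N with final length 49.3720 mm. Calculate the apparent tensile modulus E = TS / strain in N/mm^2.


TS = F / (w * t) = 363.6640 / (15.7510 * 0.8970) = 25.7395 N/mm^2
strain = (Lf - L0) / L0 = (49.3720 - 42.7460) / 42.7460 = 0.1550
E = TS / strain = 25.7395 / 0.1550 = 166.0519 N/mm^2


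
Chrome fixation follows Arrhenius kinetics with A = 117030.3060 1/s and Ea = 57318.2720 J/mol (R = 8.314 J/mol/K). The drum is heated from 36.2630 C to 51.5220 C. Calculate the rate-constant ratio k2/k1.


T1 = 36.2630 + 273.15 = 309.4130 K; T2 = 51.5220 + 273.15 = 324.6720 K
k1 = A * exp(-Ea/(R*T1)) = 117030.3060 * exp(-57318.2720/(8.314*309.4130)) = 2.4636e-05 1/s
k2 = A * exp(-Ea/(R*T2)) = 117030.3060 * exp(-57318.2720/(8.314*324.6720)) = 7.0203e-05 1/s
k2/k1 = 7.0203e-05 / 2.4636e-05 = 2.8496


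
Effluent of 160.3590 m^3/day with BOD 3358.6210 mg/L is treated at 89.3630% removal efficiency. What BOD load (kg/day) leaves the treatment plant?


Load_in = volume * conc / 1000 = 160.3590 * 3358.6210 / 1000 = 538.5851 kg/day
Removed = Load_in * eff / 100 = 538.5851 * 89.3630 / 100 = 481.2958 kg/day
Load_out = Load_in - Removed = 538.5851 - 481.2958 = 57.2893 kg/day


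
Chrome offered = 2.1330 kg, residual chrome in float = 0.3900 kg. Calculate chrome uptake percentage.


Formula: Uptake = (offered - residual) / offered * 100
Substituting: Uptake = (2.1330 - 0.3900) / 2.1330 * 100
Result: 81.7159 %


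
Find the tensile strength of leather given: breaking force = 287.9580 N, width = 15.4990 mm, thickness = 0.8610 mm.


Formula: TS = force / (width * thickness)
Substituting: TS = 287.9580 / (15.4990 * 0.8610)
Result: 21.5786 N/mm^2


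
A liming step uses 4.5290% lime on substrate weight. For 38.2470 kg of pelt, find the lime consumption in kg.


Formula: Lime = substrate * pct / 100
Substituting: Lime = 38.2470 * 4.5290 / 100
Result: 1.7322 kg


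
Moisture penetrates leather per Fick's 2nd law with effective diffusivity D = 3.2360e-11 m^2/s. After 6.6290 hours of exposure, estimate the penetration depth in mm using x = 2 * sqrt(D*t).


t = 6.6290 hr * 3600 = 23864.4000 s
D * t = 3.2360e-11 * 23864.4000 = 7.7225e-07
x = 2 * sqrt(D*t) = 2 * sqrt(7.7225e-07) = 0.00175756 m = 1.7576 mm


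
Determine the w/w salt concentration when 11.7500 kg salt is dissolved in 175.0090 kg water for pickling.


Formula: Conc = salt / (water + salt) * 100
Substituting: Conc = 11.7500 / (175.0090 + 11.7500) * 100
Result: 6.2915 %


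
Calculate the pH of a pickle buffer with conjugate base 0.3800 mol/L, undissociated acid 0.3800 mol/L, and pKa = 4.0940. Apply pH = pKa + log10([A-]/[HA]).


ratio = [A-] / [HA] = 0.3800 / 0.3800 = 1.0000
log10(ratio) = 0
pH = pKa + log10(ratio) = 4.0940 + 0 = 4.0940


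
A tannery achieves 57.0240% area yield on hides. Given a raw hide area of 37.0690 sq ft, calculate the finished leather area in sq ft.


Formula: finished = raw * yield / 100
Substituting: finished = 37.0690 * 57.0240 / 100
Result: 21.1382 sq ft


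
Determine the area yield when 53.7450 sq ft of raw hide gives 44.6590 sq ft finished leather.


Formula: Yield = finished / raw * 100
Substituting: Yield = 44.6590 / 53.7450 * 100
Result: 83.0942 %


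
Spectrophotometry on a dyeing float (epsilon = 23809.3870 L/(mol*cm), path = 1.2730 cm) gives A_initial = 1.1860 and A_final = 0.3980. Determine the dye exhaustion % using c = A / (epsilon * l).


c_initial = A_i / (epsilon * l) = 1.1860 / (23809.3870 * 1.2730) = 3.9130e-05 mol/L
c_final = A_f / (epsilon * l) = 0.3980 / (23809.3870 * 1.2730) = 1.3131e-05 mol/L
Exhaustion = (c_initial - c_final) / c_initial * 100 = (3.9130e-05 - 1.3131e-05) / 3.9130e-05 * 100 = 66.4418 %


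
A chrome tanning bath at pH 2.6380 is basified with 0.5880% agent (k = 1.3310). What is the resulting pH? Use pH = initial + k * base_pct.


Formula: pH_final = pH_initial + k * base_pct
Substituting: pH_final = 2.6380 + 1.3310 * 0.5880
Result: 3.4206


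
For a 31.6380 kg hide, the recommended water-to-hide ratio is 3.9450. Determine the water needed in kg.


Formula: Water = hide_weight * ratio
Substituting: Water = 31.6380 * 3.9450
Result: 124.8119 kg


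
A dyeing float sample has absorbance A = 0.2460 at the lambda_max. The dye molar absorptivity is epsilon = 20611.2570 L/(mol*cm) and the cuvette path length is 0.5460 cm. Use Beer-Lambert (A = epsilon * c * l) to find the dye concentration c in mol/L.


Formula: c = A / (epsilon * l)
Substituting: c = 0.2460 / (20611.2570 * 0.5460)
Result: 2.1859e-05 mol/L


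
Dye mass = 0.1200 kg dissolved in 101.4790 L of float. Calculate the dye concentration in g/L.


Formula: Conc = dye_mass(kg) / volume(L) * 1000
Substituting: Conc = 0.1200 / 101.4790 * 1000
Result: 1.1825 g/L


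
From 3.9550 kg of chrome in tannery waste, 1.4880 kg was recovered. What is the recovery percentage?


Formula: Recovery = recovered / input * 100
Substituting: Recovery = 1.4880 / 3.9550 * 100
Result: 37.6233 %


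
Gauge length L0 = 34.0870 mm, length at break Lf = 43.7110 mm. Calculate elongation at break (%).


Formula: Elongation = (Lf - L0) / L0 * 100
Substituting: Elongation = (43.7110 - 34.0870) / 34.0870 * 100
Result: 28.2336 %


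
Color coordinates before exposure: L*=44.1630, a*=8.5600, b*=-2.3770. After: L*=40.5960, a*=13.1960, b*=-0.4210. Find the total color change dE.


dL = -3.5670, da = 4.6360, db = 1.9560
dE = sqrt((-3.5670)^2 + 4.6360^2 + 1.9560^2) = 6.1678


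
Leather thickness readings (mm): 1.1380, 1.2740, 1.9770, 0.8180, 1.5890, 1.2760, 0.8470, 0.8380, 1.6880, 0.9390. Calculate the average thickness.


Formula: Average = sum / n
Substituting: Average = 12.3840 / 10
Result: 1.2384 mm


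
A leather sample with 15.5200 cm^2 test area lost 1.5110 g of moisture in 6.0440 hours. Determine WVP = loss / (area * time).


Formula: WVP = loss / (area * time)
Substituting: WVP = 1.5110 / (15.5200 * 6.0440)
Result: 0.0161082 g/(cm^2*hr)


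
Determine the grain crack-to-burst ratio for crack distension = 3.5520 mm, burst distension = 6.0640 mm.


Formula: Ratio = crack / burst
Substituting: Ratio = 3.5520 / 6.0640
Result: 0.5858


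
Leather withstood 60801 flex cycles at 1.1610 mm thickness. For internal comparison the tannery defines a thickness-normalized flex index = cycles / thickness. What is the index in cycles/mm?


Formula: Index = cycles / thickness
Substituting: Index = 60801 / 1.1610
Result: 52369.5090 cycles/mm


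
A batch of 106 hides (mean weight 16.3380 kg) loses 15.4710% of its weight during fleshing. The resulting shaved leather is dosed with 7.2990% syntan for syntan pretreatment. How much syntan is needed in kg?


Total_raw = N * avg_wt = 106 * 16.3380 = 1731.8280 kg
Substrate = Total_raw * (1 - loss/100) = 1731.8280 * (1 - 15.4710/100) = 1463.8969 kg
Syntan = Substrate * pct / 100 = 1463.8969 * 7.2990 / 100 = 106.8498 kg


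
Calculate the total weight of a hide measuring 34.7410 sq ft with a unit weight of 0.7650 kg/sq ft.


Formula: Weight = area * weight_per_sqft
Substituting: Weight = 34.7410 * 0.7650
Result: 26.5769 kg


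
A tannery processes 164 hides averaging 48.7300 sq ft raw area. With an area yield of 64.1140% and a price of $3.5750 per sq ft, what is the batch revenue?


Raw_total = N * avg_area = 164 * 48.7300 = 7991.7200 sq ft
Finished = Raw_total * yield / 100 = 7991.7200 * 64.1140 / 100 = 5123.8114 sq ft
Value = Finished * price = 5123.8114 * 3.5750 = 18317.6256 $


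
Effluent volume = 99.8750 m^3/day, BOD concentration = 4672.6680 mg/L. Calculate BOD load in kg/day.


Formula: BOD_load = volume * conc / 1000
Substituting: BOD_load = 99.8750 * 4672.6680 / 1000
Result: 466.6827 kg/day


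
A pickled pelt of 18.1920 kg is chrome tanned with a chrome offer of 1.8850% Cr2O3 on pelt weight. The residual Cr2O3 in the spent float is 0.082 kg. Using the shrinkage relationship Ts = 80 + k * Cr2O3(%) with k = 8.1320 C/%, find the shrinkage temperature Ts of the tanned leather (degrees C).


Offered = pelt * offer_pct / 100 = 18.1920 * 1.8850 / 100 = 0.3429 kg
Uptake = offered - residual = 0.3429 - 0.082 = 0.2609 kg
Cr2O3% on pelt = uptake / pelt * 100 = 0.2609 / 18.1920 * 100 = 1.4343 %
Ts = 80 + k * Cr2O3% = 80 + 8.1320 * 1.4343 = 91.6633 C


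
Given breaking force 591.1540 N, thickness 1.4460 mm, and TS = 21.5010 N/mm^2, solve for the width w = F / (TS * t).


Formula: w = F / (TS * t)
Substituting: w = 591.1540 / (21.5010 * 1.4460)
Result: 19.0140 mm


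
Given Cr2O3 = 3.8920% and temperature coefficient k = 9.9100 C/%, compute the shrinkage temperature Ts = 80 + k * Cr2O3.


Formula: Ts = 80 + k * Cr2O3
Substituting: Ts = 80 + 9.9100 * 3.8920
Result: 118.5697 C


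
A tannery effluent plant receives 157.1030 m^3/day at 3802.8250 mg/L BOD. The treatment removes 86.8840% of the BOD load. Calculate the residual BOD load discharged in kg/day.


Load_in = volume * conc / 1000 = 157.1030 * 3802.8250 / 1000 = 597.4352 kg/day
Removed = Load_in * eff / 100 = 597.4352 * 86.8840 / 100 = 519.0756 kg/day
Load_out = Load_in - Removed = 597.4352 - 519.0756 = 78.3596 kg/day


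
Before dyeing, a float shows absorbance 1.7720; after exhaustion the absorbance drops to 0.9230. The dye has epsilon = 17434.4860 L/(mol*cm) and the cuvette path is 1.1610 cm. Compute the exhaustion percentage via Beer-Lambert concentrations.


c_initial = A_i / (epsilon * l) = 1.7720 / (17434.4860 * 1.1610) = 8.7543e-05 mol/L
c_final = A_f / (epsilon * l) = 0.9230 / (17434.4860 * 1.1610) = 4.5600e-05 mol/L
Exhaustion = (c_initial - c_final) / c_initial * 100 = (8.7543e-05 - 4.5600e-05) / 8.7543e-05 * 100 = 47.9120 %


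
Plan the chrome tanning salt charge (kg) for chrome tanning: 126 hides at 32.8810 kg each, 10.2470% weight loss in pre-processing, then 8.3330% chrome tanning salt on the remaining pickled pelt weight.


Total_raw = N * avg_wt = 126 * 32.8810 = 4143.0060 kg
Substrate = Total_raw * (1 - loss/100) = 4143.0060 * (1 - 10.2470/100) = 3718.4722 kg
Chrome = Substrate * pct / 100 = 3718.4722 * 8.3330 / 100 = 309.8603 kg
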